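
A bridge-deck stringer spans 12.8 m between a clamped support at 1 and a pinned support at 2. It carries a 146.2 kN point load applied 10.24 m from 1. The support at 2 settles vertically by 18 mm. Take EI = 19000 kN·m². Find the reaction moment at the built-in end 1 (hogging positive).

M_1 = 185.9 kN·m

Take the reaction at 2 as the redundant and release it; the primary structure is a cantilever fixed at 1.
Free-end deflection of the primary structure under the applied loading (downward +):
  point load 146.2 at a = 10.24: Pa²(3L − a)/(6EI) = 71950/EI
Tip deflection under a unit load at 2: L³/(3EI) = 699.1/EI.
With EI = 19000 kN·m²: δ_0 = 3.7868 m and δ_{22} = 0.036792 m/kN.
Compatibility — the beam at 2 must follow the support down by 0.018 m: δ_0 − R_2·δ_{22} = 0.018, so R_2 = (3.7868 − 0.018)/0.036792 = 102.4 kN.
Moment equilibrium about 1: M_1 = Σ(load moments about 1) − R_2·L = 1497 − 102.4×12.8 = 185.9 kN·m.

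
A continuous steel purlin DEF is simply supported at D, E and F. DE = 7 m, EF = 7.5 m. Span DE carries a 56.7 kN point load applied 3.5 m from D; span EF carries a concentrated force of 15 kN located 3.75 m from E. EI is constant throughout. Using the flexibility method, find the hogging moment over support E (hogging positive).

Take M_E as the redundant. Released structure: two simple spans DE and EF with a hinge at E.
End slopes at the hinge E, treating each span as simply supported:
  span DE: point load 56.7 at a = 3.5: Pab(L + a)/(6LEI) = 173.6/EI
  span EF: point load 15 at a = 3.75: Pab(L + b)/(6LEI) = 52.73/EI
  relative rotation θ_0 = (173.6 + 52.73)/EI = 226.4/EI
A unit hogging moment at E produces rotation L₁/(3EI) + L₂/(3EI) = 4.833/EI.
Compatibility: M_E·(L₁+L₂)/(3EI) = θ_0, giving M_E = 46.84 kN·m (hogging).

M_E = 46.84 kN·m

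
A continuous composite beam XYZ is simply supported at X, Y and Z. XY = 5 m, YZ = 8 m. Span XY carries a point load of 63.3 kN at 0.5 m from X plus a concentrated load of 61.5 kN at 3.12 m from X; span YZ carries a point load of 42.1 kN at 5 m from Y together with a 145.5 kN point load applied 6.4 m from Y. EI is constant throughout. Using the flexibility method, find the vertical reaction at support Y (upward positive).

R_Y = 132.1 kN

Insert a hinge at Y; M_Y is the redundant, and each span becomes simply supported.
Discontinuity in slope at Y on the released structure — sum the simple-span end rotations:
  span XY: point load 63.3 at a = 0.5: Pab(L + a)/(6LEI) = 26.11/EI
  span XY: point load 61.5 at a = 3.12: Pab(L + a)/(6LEI) = 97.64/EI
  span YZ: point load 42.1 at a = 5: Pab(L + b)/(6LEI) = 144.7/EI
  span YZ: point load 145.5 at a = 6.4: Pab(L + b)/(6LEI) = 298/EI
  relative rotation θ_0 = (123.8 + 442.7)/EI = 566.5/EI
A unit hogging moment at Y produces rotation L₁/(3EI) + L₂/(3EI) = 4.333/EI.
Slope continuity at Y: θ_0 = M_Y·4.333/EI, so M_Y = 566.5/4.333 = 130.7 kN·m (hogging).
Span XY, ΣM about X with M_Y applied at Y: R_Y^{XY}·5 = 223.5 + 130.7, so R_Y^{XY} = 70.85 kN and R_X = 124.8 − 70.85 = 53.95 kN.
Span YZ, ΣM about Z: R_Y^{YZ}·8 = 359.1 + 130.7, so R_Y^{YZ} = 61.23 kN and R_Z = 187.6 − 61.23 = 126.4 kN.
R_Y = 70.85 + 61.23 = 132.1 kN.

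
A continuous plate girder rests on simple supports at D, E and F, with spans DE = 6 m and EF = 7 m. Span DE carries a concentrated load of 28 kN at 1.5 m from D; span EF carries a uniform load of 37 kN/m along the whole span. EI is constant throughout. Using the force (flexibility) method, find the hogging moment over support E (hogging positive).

Take M_E as the redundant. Released structure: two simple spans DE and EF with a hinge at E.
Discontinuity in slope at E on the released structure — sum the simple-span end rotations:
  span DE: point load 28 at a = 1.5: Pab(L + a)/(6LEI) = 39.38/EI
  span EF: UDL 37: wL³/(24EI) = 528.8/EI
  relative rotation θ_0 = (39.38 + 528.8)/EI = 568.2/EI
A unit hogging moment at E produces rotation L₁/(3EI) + L₂/(3EI) = 4.333/EI.
Slope continuity at E: θ_0 = M_E·4.333/EI, so M_E = 568.2/4.333 = 131.1 kN·m (hogging).

M_E = 131.1 kN·m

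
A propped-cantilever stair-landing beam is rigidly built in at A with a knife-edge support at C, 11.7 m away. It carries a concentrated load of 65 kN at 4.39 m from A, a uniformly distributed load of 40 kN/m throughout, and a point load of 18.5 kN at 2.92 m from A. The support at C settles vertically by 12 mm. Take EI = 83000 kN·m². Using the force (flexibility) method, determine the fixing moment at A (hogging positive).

Release the roller at C. Primary structure: cantilever fixed at A.
Primary-structure tip deflection at C by superposition:
  point load 65 at a = 4.39: Pa²(3L − a)/(6EI) = 6412/EI
  UDL 40: wL⁴/(8EI) = 93694/EI
  point load 18.5 at a = 2.92: Pa²(3L − a)/(6EI) = 846/EI
  δ_0 = 100952/EI
Flexibility coefficient — unit upward force at C: δ_{CC} = L³/(3EI) = 533.9/EI.
With EI = 83000 kN·m²: δ_0 = 1.2163 m and δ_{CC} = 0.006432 m/kN.
Compatibility — the beam at C must follow the support down by 0.012 m: δ_0 − R_C·δ_{CC} = 0.012, so R_C = (1.2163 − 0.012)/0.006432 = 187.2 kN.
Moment equilibrium about A: M_A = Σ(load moments about A) − R_C·L = 3077 − 187.2×11.7 = 886.6 kN·m.

M_A = 886.6 kN·m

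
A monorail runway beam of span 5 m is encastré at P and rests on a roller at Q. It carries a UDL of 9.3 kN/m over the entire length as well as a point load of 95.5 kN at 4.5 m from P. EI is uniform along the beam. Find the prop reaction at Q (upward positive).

Choose R_Q as the redundant. The primary structure is the cantilever fixed at P.
Free-end deflection of the primary structure under the applied loading (downward +):
  UDL 9.3: wL⁴/(8EI) = 726.6/EI
  point load 95.5 at a = 4.5: Pa²(3L − a)/(6EI) = 3384/EI
  δ_0 = 4111/EI
Tip deflection under a unit load at Q: L³/(3EI) = 41.67/EI.
Compatibility at Q: δ_0 − R_Q·δ_{QQ} = 0, so R_Q = 4111/41.67 = 98.66 kN.

R_Q = 98.66 kN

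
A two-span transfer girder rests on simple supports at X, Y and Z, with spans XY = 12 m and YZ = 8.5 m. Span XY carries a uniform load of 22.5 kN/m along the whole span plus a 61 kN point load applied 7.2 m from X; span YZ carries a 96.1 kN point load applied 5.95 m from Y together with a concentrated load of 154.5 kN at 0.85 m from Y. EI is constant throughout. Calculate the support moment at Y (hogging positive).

Take M_Y as the redundant. Released structure: two simple spans XY and YZ with a hinge at Y.
Discontinuity in slope at Y on the released structure — sum the simple-span end rotations:
  span XY: UDL 22.5: wL³/(24EI) = 1620/EI
  span XY: point load 61 at a = 7.2: Pab(L + a)/(6LEI) = 562.2/EI
  span YZ: point load 96.1 at a = 5.95: Pab(L + b)/(6LEI) = 315.9/EI
  span YZ: point load 154.5 at a = 0.85: Pab(L + b)/(6LEI) = 318.1/EI
  relative rotation θ_0 = (2182 + 634.1)/EI = 2816/EI
A unit hogging moment at Y produces rotation L₁/(3EI) + L₂/(3EI) = 6.833/EI.
Compatibility: M_Y·(L₁+L₂)/(3EI) = θ_0, giving M_Y = 412.1 kN·m (hogging).

M_Y = 412.1 kN·m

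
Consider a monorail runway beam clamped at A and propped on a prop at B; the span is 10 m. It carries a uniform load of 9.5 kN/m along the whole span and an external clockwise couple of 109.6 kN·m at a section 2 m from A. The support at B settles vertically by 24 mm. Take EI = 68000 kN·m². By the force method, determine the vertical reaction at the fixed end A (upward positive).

Choose R_B as the redundant. The primary structure is the cantilever fixed at A.
Free-end deflection of the primary structure under the applied loading (downward +):
  UDL 9.5: wL⁴/(8EI) = 11875/EI
  clockwise couple 109.6 at a = 2: M₀a(2L − a)/(2EI) = 1973/EI
  δ_0 = 13848/EI
Tip deflection under a unit load at B: L³/(3EI) = 333.3/EI.
With EI = 68000 kN·m²: δ_0 = 0.20364 m and δ_{BB} = 0.004902 m/kN.
Compatibility — the beam at B must follow the support down by 0.024 m: δ_0 − R_B·δ_{BB} = 0.024, so R_B = (0.20364 − 0.024)/0.004902 = 36.65 kN.
Vertical equilibrium: R_A = ΣP − R_B = 95 − 36.65 = 58.35 kN.

R_A = 58.35 kN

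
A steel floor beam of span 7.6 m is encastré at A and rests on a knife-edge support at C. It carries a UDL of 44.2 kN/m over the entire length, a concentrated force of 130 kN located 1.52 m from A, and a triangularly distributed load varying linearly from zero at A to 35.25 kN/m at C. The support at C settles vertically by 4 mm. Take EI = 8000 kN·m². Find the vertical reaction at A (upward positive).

R_A = 393.2 kN

Remove the prop at C; the released (primary) structure is a cantilever built in at A.
Deflection at C on the released cantilever, summing each load's contribution:
  UDL 44.2: wL⁴/(8EI) = 18433/EI
  point load 130 at a = 1.52: Pa²(3L − a)/(6EI) = 1065/EI
  triangular load, peak 35.25 at the free end: 11w₀L⁴/(120EI) = 10780/EI
  δ_0 = 30278/EI
Flexibility coefficient — unit upward force at C: δ_{CC} = L³/(3EI) = 146.3/EI.
With EI = 8000 kN·m²: δ_0 = 3.7848 m and δ_{CC} = 0.018291 m/kN.
Compatibility — the beam at C must follow the support down by 0.004 m: δ_0 − R_C·δ_{CC} = 0.004, so R_C = (3.7848 − 0.004)/0.018291 = 206.7 kN.
Vertical equilibrium: R_A = ΣP − R_C = 599.9 − 206.7 = 393.2 kN.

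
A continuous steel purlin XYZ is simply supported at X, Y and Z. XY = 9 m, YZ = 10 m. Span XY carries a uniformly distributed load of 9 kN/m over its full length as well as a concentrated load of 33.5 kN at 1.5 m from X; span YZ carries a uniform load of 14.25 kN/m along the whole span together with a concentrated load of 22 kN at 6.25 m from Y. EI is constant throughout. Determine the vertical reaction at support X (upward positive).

Release continuity at Y by inserting a hinge; the redundant is the internal moment M_Y. The primary structure is two simply-supported spans XY and YZ.
Rotations at Y on the released spans (each span's end-slope, ×1/EI):
  span XY: UDL 9: wL³/(24EI) = 273.4/EI
  span XY: point load 33.5 at a = 1.5: Pab(L + a)/(6LEI) = 73.28/EI
  span YZ: UDL 14.25: wL³/(24EI) = 593.8/EI
  span YZ: point load 22 at a = 6.25: Pab(L + b)/(6LEI) = 118.2/EI
  relative rotation θ_0 = (346.7 + 711.9)/EI = 1059/EI
A unit hogging moment at Y produces rotation L₁/(3EI) + L₂/(3EI) = 6.333/EI.
Slope continuity at Y: θ_0 = M_Y·6.333/EI, so M_Y = 1059/6.333 = 167.1 kN·m (hogging).
Span XY, ΣM about X with M_Y applied at Y: R_Y^{XY}·9 = 414.8 + 167.1, so R_Y^{XY} = 64.65 kN and R_X = 114.5 − 64.65 = 49.85 kN.

R_X = 49.85 kN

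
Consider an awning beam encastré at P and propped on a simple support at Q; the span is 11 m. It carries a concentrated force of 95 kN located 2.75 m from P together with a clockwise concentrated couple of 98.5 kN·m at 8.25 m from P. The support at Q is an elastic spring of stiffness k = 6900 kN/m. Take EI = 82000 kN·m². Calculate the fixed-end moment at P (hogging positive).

Take the reaction at Q as the redundant and release it; the primary structure is a cantilever fixed at P.
Deflection at Q on the released cantilever, summing each load's contribution:
  point load 95 at a = 2.75: Pa²(3L − a)/(6EI) = 3622/EI
  clockwise couple 98.5 at a = 8.25: M₀a(2L − a)/(2EI) = 5587/EI
  δ_0 = 9209/EI
Flexibility coefficient — unit upward force at Q: δ_{QQ} = L³/(3EI) = 443.7/EI.
With EI = 82000 kN·m²: δ_0 = 0.1123 m and δ_{QQ} = 0.005411 m/kN.
Compatibility — the spring shortens by R_Q/k under the reaction it provides: δ_0 − R_Q·δ_{QQ} = R_Q/k. With 1/k = 0.000145 m/kN, R_Q = δ_0 / (δ_{QQ} + 1/k) = 0.1123 / (0.005411 + 0.000145) = 20.21 kN.
Moment equilibrium about P: M_P = Σ(load moments about P) − R_Q·L = 359.8 − 20.21×11 = 137.4 kN·m.

M_P = 137.4 kN·m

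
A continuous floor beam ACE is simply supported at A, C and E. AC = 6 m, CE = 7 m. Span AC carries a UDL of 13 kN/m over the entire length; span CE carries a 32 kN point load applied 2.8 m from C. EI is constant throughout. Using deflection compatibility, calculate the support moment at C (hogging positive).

M_C = 50.16 kN·m

Take M_C as the redundant. Released structure: two simple spans AC and CE with a hinge at C.
Rotations at C on the released spans (each span's end-slope, ×1/EI):
  span AC: UDL 13: wL³/(24EI) = 117/EI
  span CE: point load 32 at a = 2.8: Pab(L + b)/(6LEI) = 100.4/EI
  relative rotation θ_0 = (117 + 100.4)/EI = 217.4/EI
A unit hogging moment at C produces rotation L₁/(3EI) + L₂/(3EI) = 4.333/EI.
Slope continuity at C: θ_0 = M_C·4.333/EI, so M_C = 217.4/4.333 = 50.16 kN·m (hogging).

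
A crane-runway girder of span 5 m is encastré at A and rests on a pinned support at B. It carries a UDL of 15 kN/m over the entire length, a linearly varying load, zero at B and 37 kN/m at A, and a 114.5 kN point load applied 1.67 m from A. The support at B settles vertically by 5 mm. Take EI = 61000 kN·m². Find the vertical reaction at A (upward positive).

R_A = 225.7 kN

Take the reaction at B as the redundant and release it; the primary structure is a cantilever fixed at A.
Deflection at B on the released cantilever, summing each load's contribution:
  UDL 15: wL⁴/(8EI) = 1172/EI
  triangular load, peak 37 at the fixed end: w₀L⁴/(30EI) = 770.8/EI
  point load 114.5 at a = 1.67: Pa²(3L − a)/(6EI) = 709.4/EI
  δ_0 = 2652/EI
Flexibility coefficient — unit upward force at B: δ_{BB} = L³/(3EI) = 41.67/EI.
With EI = 61000 kN·m²: δ_0 = 0.043478 m and δ_{BB} = 0.000683 m/kN.
Compatibility — the beam at B must follow the support down by 0.005 m: δ_0 − R_B·δ_{BB} = 0.005, so R_B = (0.043478 − 0.005)/0.000683 = 56.33 kN.
Vertical equilibrium: R_A = ΣP − R_B = 282 − 56.33 = 225.7 kN.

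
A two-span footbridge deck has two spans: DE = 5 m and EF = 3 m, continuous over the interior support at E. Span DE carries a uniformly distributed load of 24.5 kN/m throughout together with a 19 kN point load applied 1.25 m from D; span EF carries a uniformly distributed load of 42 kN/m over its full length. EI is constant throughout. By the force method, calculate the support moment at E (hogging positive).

Release continuity at E by inserting a hinge; the redundant is the internal moment M_E. The primary structure is two simply-supported spans DE and EF.
Discontinuity in slope at E on the released structure — sum the simple-span end rotations:
  span DE: UDL 24.5: wL³/(24EI) = 127.6/EI
  span DE: point load 19 at a = 1.25: Pab(L + a)/(6LEI) = 18.55/EI
  span EF: UDL 42: wL³/(24EI) = 47.25/EI
  relative rotation θ_0 = (146.2 + 47.25)/EI = 193.4/EI
A unit hogging moment at E produces rotation L₁/(3EI) + L₂/(3EI) = 2.667/EI.
Compatibility: M_E·(L₁+L₂)/(3EI) = θ_0, giving M_E = 72.53 kN·m (hogging).

M_E = 72.53 kN·m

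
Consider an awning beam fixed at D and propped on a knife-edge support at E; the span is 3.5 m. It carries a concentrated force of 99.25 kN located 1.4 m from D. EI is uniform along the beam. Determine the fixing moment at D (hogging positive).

M_D = 66.7 kN·m

Release the roller at E. Primary structure: cantilever fixed at D.
Primary-structure tip deflection at E by superposition:
  point load 99.25 at a = 1.4: Pa²(3L − a)/(6EI) = 295/EI
Flexibility coefficient — unit upward force at E: δ_{EE} = L³/(3EI) = 14.29/EI.
The prop prevents deflection at E: R_E = δ_0/δ_{EE} = 295/14.29 = 20.64 kN.
Moment equilibrium about D: M_D = Σ(load moments about D) − R_E·L = 138.9 − 20.64×3.5 = 66.7 kN·m.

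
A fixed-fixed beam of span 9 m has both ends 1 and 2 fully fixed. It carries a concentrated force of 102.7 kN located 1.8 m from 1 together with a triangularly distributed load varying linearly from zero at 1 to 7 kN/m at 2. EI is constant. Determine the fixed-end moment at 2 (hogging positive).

Release both end moments; the primary structure is a simply-supported span 12 with redundants M_1 and M_2.
Simple-span end rotations at 1 and 2 under the given loads:
  at 1: point load 102.7 at a = 1.8: Pab(L + b)/(6LEI) = 399.3/EI
  at 2: point load 102.7 at a = 1.8: Pab(L + a)/(6LEI) = 266.2/EI
  at 1: triangular load, peak 7: 7w₀L³/(360EI) = 99.22/EI
  at 2: triangular load, peak 7: w₀L³/(45EI) = 113.4/EI
  θ_10 = 498.5/EI,  θ_20 = 379.6/EI
Flexibility coefficients: a unit moment at one end gives L/(3EI) there and L/(6EI) at the far end, so f₁₁ = f₂₂ = 3/EI and f₁₂ = f₂₁ = 1.5/EI.
Compatibility — zero rotation at each built-in end:
  3 M_1 + 1.5 M_2 = 498.5
  1.5 M_1 + 3 M_2 = 379.6
Solving the pair gives M_1 = 137.2 kN·m and M_2 = 57.93 kN·m (hogging).

M_2 = 57.93 kN·m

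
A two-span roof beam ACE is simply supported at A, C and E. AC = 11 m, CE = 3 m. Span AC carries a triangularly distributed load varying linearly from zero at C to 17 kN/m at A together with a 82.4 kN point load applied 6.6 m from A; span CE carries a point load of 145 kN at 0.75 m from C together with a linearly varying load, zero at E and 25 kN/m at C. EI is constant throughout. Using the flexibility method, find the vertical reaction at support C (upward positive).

Insert a hinge at C; M_C is the redundant, and each span becomes simply supported.
Rotations at C on the released spans (each span's end-slope, ×1/EI):
  span AC: triangular load, peak 17: 7w₀L³/(360EI) = 440/EI
  span AC: point load 82.4 at a = 6.6: Pab(L + a)/(6LEI) = 638.1/EI
  span CE: point load 145 at a = 0.75: Pab(L + b)/(6LEI) = 71.37/EI
  span CE: triangular load, peak 25: w₀L³/(45EI) = 15/EI
  relative rotation θ_0 = (1078 + 86.37)/EI = 1164/EI
A unit hogging moment at C produces rotation L₁/(3EI) + L₂/(3EI) = 4.667/EI.
Slope continuity at C: θ_0 = M_C·4.667/EI, so M_C = 1164/4.667 = 249.5 kN·m (hogging).
Span AC, ΣM about A with M_C applied at C: R_C^{AC}·11 = 886.7 + 249.5, so R_C^{AC} = 103.3 kN and R_A = 175.9 − 103.3 = 72.61 kN.
Span CE, ΣM about E: R_C^{CE}·3 = 401.2 + 249.5, so R_C^{CE} = 216.9 kN and R_E = 182.5 − 216.9 = -34.42 kN.
R_C = 103.3 + 216.9 = 320.2 kN.

R_C = 320.2 kN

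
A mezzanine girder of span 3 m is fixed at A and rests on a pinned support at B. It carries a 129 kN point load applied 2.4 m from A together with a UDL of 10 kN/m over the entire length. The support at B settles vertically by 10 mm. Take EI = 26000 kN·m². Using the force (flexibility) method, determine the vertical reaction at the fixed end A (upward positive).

Remove the prop at B; the released (primary) structure is a cantilever built in at A.
Downward deflection at the released point B due to the loads:
  point load 129 at a = 2.4: Pa²(3L − a)/(6EI) = 817.3/EI
  UDL 10: wL⁴/(8EI) = 101.2/EI
  δ_0 = 918.6/EI
Flexibility coefficient — unit upward force at B: δ_{BB} = L³/(3EI) = 9/EI.
With EI = 26000 kN·m²: δ_0 = 0.035331 m and δ_{BB} = 0.000346 m/kN.
Compatibility — the beam at B must follow the support down by 0.01 m: δ_0 − R_B·δ_{BB} = 0.01, so R_B = (0.035331 − 0.01)/0.000346 = 73.18 kN.
Vertical equilibrium: R_A = ΣP − R_B = 159 − 73.18 = 85.82 kN.

R_A = 85.82 kN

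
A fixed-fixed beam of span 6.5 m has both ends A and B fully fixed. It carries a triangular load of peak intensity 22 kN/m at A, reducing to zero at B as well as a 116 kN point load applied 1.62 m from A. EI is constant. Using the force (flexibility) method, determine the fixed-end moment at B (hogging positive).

Release both end moments; the primary structure is a simply-supported span AB with redundants M_A and M_B.
On the primary (simply-supported) span, the end slopes from the loading are:
  at A: triangular load, peak 22: w₀L³/(45EI) = 134.3/EI
  at B: triangular load, peak 22: 7w₀L³/(360EI) = 117.5/EI
  at A: point load 116 at a = 1.62: Pab(L + b)/(6LEI) = 267.6/EI
  at B: point load 116 at a = 1.62: Pab(L + a)/(6LEI) = 190.9/EI
  θ_A0 = 401.9/EI,  θ_B0 = 308.4/EI
Flexibility coefficients: a unit moment at one end gives L/(3EI) there and L/(6EI) at the far end, so f₁₁ = f₂₂ = 2.167/EI and f₁₂ = f₂₁ = 1.083/EI.
Compatibility — zero rotation at each built-in end:
  2.167 M_A + 1.083 M_B = 401.9
  1.083 M_A + 2.167 M_B = 308.4
Solving the pair gives M_A = 152.4 kN·m and M_B = 66.15 kN·m (hogging).

M_B = 66.15 kN·m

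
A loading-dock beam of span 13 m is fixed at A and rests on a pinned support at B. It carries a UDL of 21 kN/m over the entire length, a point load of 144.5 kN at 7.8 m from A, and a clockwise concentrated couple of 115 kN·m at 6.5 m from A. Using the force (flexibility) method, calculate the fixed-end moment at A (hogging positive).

Take the reaction at B as the redundant and release it; the primary structure is a cantilever fixed at A.
Primary-structure tip deflection at B by superposition:
  UDL 21: wL⁴/(8EI) = 74973/EI
  point load 144.5 at a = 7.8: Pa²(3L − a)/(6EI) = 45715/EI
  clockwise couple 115 at a = 6.5: M₀a(2L − a)/(2EI) = 7288/EI
  δ_0 = 127976/EI
Tip deflection under a unit load at B: L³/(3EI) = 732.3/EI.
Compatibility at B: δ_0 − R_B·δ_{BB} = 0, so R_B = 127976/732.3 = 174.8 kN.
Moment equilibrium about A: M_A = Σ(load moments about A) − R_B·L = 3017 − 174.8×13 = 744.8 kN·m.

M_A = 744.8 kN·m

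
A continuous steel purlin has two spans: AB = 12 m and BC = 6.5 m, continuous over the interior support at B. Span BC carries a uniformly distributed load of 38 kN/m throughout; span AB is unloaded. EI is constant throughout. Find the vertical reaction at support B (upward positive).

Insert a hinge at B; M_B is the redundant, and each span becomes simply supported.
Rotations at B on the released spans (each span's end-slope, ×1/EI):
  span BC: UDL 38: wL³/(24EI) = 434.8/EI
  relative rotation θ_0 = (0 + 434.8)/EI = 434.8/EI
A unit hogging moment at B produces rotation L₁/(3EI) + L₂/(3EI) = 6.167/EI.
Compatibility: M_B·(L₁+L₂)/(3EI) = θ_0, giving M_B = 70.51 kN·m (hogging).
Span AB, ΣM about A with M_B applied at B: R_B^{AB}·12 = 0 + 70.51, so R_B^{AB} = 5.876 kN and R_A = 0 − 5.876 = -5.876 kN.
Span BC, ΣM about C: R_B^{BC}·6.5 = 802.8 + 70.51, so R_B^{BC} = 134.3 kN and R_C = 247 − 134.3 = 112.7 kN.
R_B = 5.876 + 134.3 = 140.2 kN.

R_B = 140.2 kN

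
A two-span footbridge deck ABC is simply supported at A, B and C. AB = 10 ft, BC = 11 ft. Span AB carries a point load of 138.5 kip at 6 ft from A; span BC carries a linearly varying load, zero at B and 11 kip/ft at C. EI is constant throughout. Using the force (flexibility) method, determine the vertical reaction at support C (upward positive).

R_C = 25.12 kip

Take M_B as the redundant. Released structure: two simple spans AB and BC with a hinge at B.
Discontinuity in slope at B on the released structure — sum the simple-span end rotations:
  span AB: point load 138.5 at a = 6: Pab(L + a)/(6LEI) = 886.4/EI
  span BC: triangular load, peak 11: 7w₀L³/(360EI) = 284.7/EI
  relative rotation θ_0 = (886.4 + 284.7)/EI = 1171/EI
A unit hogging moment at B produces rotation L₁/(3EI) + L₂/(3EI) = 7/EI.
Slope continuity at B: θ_0 = M_B·7/EI, so M_B = 1171/7 = 167.3 kip·ft (hogging).
Span BC, ΣM about C: R_B^{BC}·11 = 221.8 + 167.3, so R_B^{BC} = 35.38 kip and R_C = 60.5 − 35.38 = 25.12 kip.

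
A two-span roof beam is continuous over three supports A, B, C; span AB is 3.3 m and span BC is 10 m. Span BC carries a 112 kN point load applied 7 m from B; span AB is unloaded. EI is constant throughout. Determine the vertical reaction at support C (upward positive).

Insert a hinge at B; M_B is the redundant, and each span becomes simply supported.
End slopes at the hinge B, treating each span as simply supported:
  span BC: point load 112 at a = 7: Pab(L + b)/(6LEI) = 509.6/EI
  relative rotation θ_0 = (0 + 509.6)/EI = 509.6/EI
A unit hogging moment at B produces rotation L₁/(3EI) + L₂/(3EI) = 4.433/EI.
Compatibility: M_B·(L₁+L₂)/(3EI) = θ_0, giving M_B = 114.9 kN·m (hogging).
Span BC, ΣM about C: R_B^{BC}·10 = 336 + 114.9, so R_B^{BC} = 45.09 kN and R_C = 112 − 45.09 = 66.91 kN.

R_C = 66.91 kN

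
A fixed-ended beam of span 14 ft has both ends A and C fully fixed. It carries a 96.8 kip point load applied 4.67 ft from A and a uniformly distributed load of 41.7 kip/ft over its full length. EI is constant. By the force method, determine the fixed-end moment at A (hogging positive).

Release both end moments; the primary structure is a simply-supported span AC with redundants M_A and M_C.
Simple-span end rotations at A and C under the given loads:
  at A: point load 96.8 at a = 4.67: Pab(L + b)/(6LEI) = 1171/EI
  at C: point load 96.8 at a = 4.67: Pab(L + a)/(6LEI) = 937.4/EI
  at A: UDL 41.7: wL³/(24EI) = 4768/EI
  at C: UDL 41.7: wL³/(24EI) = 4768/EI
  θ_A0 = 5939/EI,  θ_C0 = 5705/EI
Flexibility coefficients: a unit moment at one end gives L/(3EI) there and L/(6EI) at the far end, so f₁₁ = f₂₂ = 4.667/EI and f₁₂ = f₂₁ = 2.333/EI.
Compatibility — zero rotation at each built-in end:
  4.667 M_A + 2.333 M_C = 5939
  2.333 M_A + 4.667 M_C = 5705
Solving the pair gives M_A = 881.9 kip·ft and M_C = 781.6 kip·ft (hogging).

M_A = 881.9 kip·ft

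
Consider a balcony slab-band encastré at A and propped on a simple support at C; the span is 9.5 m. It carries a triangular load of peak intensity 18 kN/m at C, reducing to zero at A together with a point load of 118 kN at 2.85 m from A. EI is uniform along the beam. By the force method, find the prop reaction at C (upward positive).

R_C = 61.36 kN

Choose R_C as the redundant. The primary structure is the cantilever fixed at A.
Free-end deflection of the primary structure under the applied loading (downward +):
  triangular load, peak 18 at the free end: 11w₀L⁴/(120EI) = 13439/EI
  point load 118 at a = 2.85: Pa²(3L − a)/(6EI) = 4097/EI
  δ_0 = 17537/EI
Flexibility coefficient — unit upward force at C: δ_{CC} = L³/(3EI) = 285.8/EI.
The prop prevents deflection at C: R_C = δ_0/δ_{CC} = 17537/285.8 = 61.36 kN.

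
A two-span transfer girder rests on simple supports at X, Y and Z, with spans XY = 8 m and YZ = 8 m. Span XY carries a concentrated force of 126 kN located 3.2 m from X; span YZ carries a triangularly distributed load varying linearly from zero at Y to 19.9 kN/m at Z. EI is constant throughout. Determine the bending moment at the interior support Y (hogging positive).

Release continuity at Y by inserting a hinge; the redundant is the internal moment M_Y. The primary structure is two simply-supported spans XY and YZ.
Discontinuity in slope at Y on the released structure — sum the simple-span end rotations:
  span XY: point load 126 at a = 3.2: Pab(L + a)/(6LEI) = 451.6/EI
  span YZ: triangular load, peak 19.9: 7w₀L³/(360EI) = 198.1/EI
  relative rotation θ_0 = (451.6 + 198.1)/EI = 649.7/EI
A unit hogging moment at Y produces rotation L₁/(3EI) + L₂/(3EI) = 5.333/EI.
Compatibility: M_Y·(L₁+L₂)/(3EI) = θ_0, giving M_Y = 121.8 kN·m (hogging).

M_Y = 121.8 kN·m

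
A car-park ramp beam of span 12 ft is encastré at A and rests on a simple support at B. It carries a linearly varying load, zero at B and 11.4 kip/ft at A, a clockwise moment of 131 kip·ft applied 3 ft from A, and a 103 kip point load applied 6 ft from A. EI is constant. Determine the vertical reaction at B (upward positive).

Take the reaction at B as the redundant and release it; the primary structure is a cantilever fixed at A.
Deflection at B on the released cantilever, summing each load's contribution:
  triangular load, peak 11.4 at the fixed end: w₀L⁴/(30EI) = 7880/EI
  clockwise couple 131 at a = 3: M₀a(2L − a)/(2EI) = 4126/EI
  point load 103 at a = 6: Pa²(3L − a)/(6EI) = 18540/EI
  δ_0 = 30546/EI
Tip deflection under a unit load at B: L³/(3EI) = 576/EI.
The prop prevents deflection at B: R_B = δ_0/δ_{BB} = 30546/576 = 53.03 kip.

R_B = 53.03 kip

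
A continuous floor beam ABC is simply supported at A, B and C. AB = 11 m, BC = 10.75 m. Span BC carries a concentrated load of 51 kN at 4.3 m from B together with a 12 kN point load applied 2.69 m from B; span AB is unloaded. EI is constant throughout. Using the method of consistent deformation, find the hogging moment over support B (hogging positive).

M_B = 62.49 kN·m

Insert a hinge at B; M_B is the redundant, and each span becomes simply supported.
Discontinuity in slope at B on the released structure — sum the simple-span end rotations:
  span BC: point load 51 at a = 4.3: Pab(L + b)/(6LEI) = 377.2/EI
  span BC: point load 12 at a = 2.69: Pab(L + b)/(6LEI) = 75.87/EI
  relative rotation θ_0 = (0 + 453.1)/EI = 453.1/EI
A unit hogging moment at B produces rotation L₁/(3EI) + L₂/(3EI) = 7.25/EI.
Slope continuity at B: θ_0 = M_B·7.25/EI, so M_B = 453.1/7.25 = 62.49 kN·m (hogging).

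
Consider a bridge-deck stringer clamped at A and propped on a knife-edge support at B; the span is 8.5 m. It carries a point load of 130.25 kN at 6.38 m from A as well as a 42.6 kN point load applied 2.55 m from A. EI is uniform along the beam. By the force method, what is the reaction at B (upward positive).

R_B = 87.71 kN

Remove the prop at B; the released (primary) structure is a cantilever built in at A.
Deflection at B on the released cantilever, summing each load's contribution:
  point load 130.25 at a = 6.38: Pa²(3L − a)/(6EI) = 16895/EI
  point load 42.6 at a = 2.55: Pa²(3L − a)/(6EI) = 1060/EI
  δ_0 = 17954/EI
Flexibility coefficient — unit upward force at B: δ_{BB} = L³/(3EI) = 204.7/EI.
Compatibility at B: δ_0 − R_B·δ_{BB} = 0, so R_B = 17954/204.7 = 87.71 kN.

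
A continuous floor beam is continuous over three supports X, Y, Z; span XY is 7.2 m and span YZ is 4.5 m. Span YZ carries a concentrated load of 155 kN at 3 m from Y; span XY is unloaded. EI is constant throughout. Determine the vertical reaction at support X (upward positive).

R_X = -5.52 kN

Insert a hinge at Y; M_Y is the redundant, and each span becomes simply supported.
Rotations at Y on the released spans (each span's end-slope, ×1/EI):
  span YZ: point load 155 at a = 3: Pab(L + b)/(6LEI) = 155/EI
  relative rotation θ_0 = (0 + 155)/EI = 155/EI
A unit hogging moment at Y produces rotation L₁/(3EI) + L₂/(3EI) = 3.9/EI.
Compatibility: M_Y·(L₁+L₂)/(3EI) = θ_0, giving M_Y = 39.74 kN·m (hogging).
Span XY, ΣM about X with M_Y applied at Y: R_Y^{XY}·7.2 = 0 + 39.74, so R_Y^{XY} = 5.52 kN and R_X = 0 − 5.52 = -5.52 kN.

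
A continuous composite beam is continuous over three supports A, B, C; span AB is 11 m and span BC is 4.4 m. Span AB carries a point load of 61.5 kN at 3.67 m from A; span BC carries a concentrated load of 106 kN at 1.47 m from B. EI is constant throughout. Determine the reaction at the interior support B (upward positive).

R_B = 121.8 kN

Take M_B as the redundant. Released structure: two simple spans AB and BC with a hinge at B.
Rotations at B on the released spans (each span's end-slope, ×1/EI):
  span AB: point load 61.5 at a = 3.67: Pab(L + a)/(6LEI) = 367.7/EI
  span BC: point load 106 at a = 1.47: Pab(L + b)/(6LEI) = 126.8/EI
  relative rotation θ_0 = (367.7 + 126.8)/EI = 494.5/EI
A unit hogging moment at B produces rotation L₁/(3EI) + L₂/(3EI) = 5.133/EI.
Compatibility: M_B·(L₁+L₂)/(3EI) = θ_0, giving M_B = 96.33 kN·m (hogging).
Span AB, ΣM about A with M_B applied at B: R_B^{AB}·11 = 225.7 + 96.33, so R_B^{AB} = 29.28 kN and R_A = 61.5 − 29.28 = 32.22 kN.
Span BC, ΣM about C: R_B^{BC}·4.4 = 310.6 + 96.33, so R_B^{BC} = 92.48 kN and R_C = 106 − 92.48 = 13.52 kN.
R_B = 29.28 + 92.48 = 121.8 kN.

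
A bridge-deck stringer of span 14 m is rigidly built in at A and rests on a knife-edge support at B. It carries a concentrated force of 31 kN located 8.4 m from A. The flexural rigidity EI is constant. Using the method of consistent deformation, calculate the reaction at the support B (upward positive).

Remove the prop at B; the released (primary) structure is a cantilever built in at A.
Downward deflection at the released point B due to the loads:
  point load 31 at a = 8.4: Pa²(3L − a)/(6EI) = 12249/EI
Tip deflection under a unit load at B: L³/(3EI) = 914.7/EI.
The prop prevents deflection at B: R_B = δ_0/δ_{BB} = 12249/914.7 = 13.39 kN.

R_B = 13.39 kN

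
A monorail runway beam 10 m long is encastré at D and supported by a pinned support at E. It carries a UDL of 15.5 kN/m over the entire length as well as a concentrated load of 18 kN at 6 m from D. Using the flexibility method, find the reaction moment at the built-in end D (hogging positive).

Choose R_E as the redundant. The primary structure is the cantilever fixed at D.
Deflection at E on the released cantilever, summing each load's contribution:
  UDL 15.5: wL⁴/(8EI) = 19375/EI
  point load 18 at a = 6: Pa²(3L − a)/(6EI) = 2592/EI
  δ_0 = 21967/EI
Flexibility coefficient — unit upward force at E: δ_{EE} = L³/(3EI) = 333.3/EI.
The prop prevents deflection at E: R_E = δ_0/δ_{EE} = 21967/333.3 = 65.9 kN.
Moment equilibrium about D: M_D = Σ(load moments about D) − R_E·L = 883 − 65.9×10 = 224 kN·m.

M_D = 224 kN·m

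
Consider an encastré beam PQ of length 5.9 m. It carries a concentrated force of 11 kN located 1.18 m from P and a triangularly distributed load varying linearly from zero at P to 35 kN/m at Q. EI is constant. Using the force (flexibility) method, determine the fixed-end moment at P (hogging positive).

M_P = 48.92 kN·m

Take the two fixed-end moments M_P, M_Q as redundants; the released structure is the simple span PQ.
Simple-span end rotations at P and Q under the given loads:
  at P: point load 11 at a = 1.18: Pab(L + b)/(6LEI) = 18.38/EI
  at Q: point load 11 at a = 1.18: Pab(L + a)/(6LEI) = 12.25/EI
  at P: triangular load, peak 35: 7w₀L³/(360EI) = 139.8/EI
  at Q: triangular load, peak 35: w₀L³/(45EI) = 159.7/EI
  θ_P0 = 158.2/EI,  θ_Q0 = 172/EI
Flexibility coefficients: a unit moment at one end gives L/(3EI) there and L/(6EI) at the far end, so f₁₁ = f₂₂ = 1.967/EI and f₁₂ = f₂₁ = 0.9833/EI.
Compatibility — zero rotation at each built-in end:
  1.967 M_P + 0.9833 M_Q = 158.2
  0.9833 M_P + 1.967 M_Q = 172
Solving the pair gives M_P = 48.92 kN·m and M_Q = 62.99 kN·m (hogging).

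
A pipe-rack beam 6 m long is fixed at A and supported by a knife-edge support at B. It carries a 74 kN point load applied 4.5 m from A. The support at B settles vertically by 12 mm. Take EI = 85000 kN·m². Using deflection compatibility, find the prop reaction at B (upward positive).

R_B = 32.66 kN

Choose R_B as the redundant. The primary structure is the cantilever fixed at A.
Downward deflection at the released point B due to the loads:
  point load 74 at a = 4.5: Pa²(3L − a)/(6EI) = 3372/EI
Flexibility coefficient — unit upward force at B: δ_{BB} = L³/(3EI) = 72/EI.
With EI = 85000 kN·m²: δ_0 = 0.039666 m and δ_{BB} = 0.000847 m/kN.
Compatibility — the beam at B must follow the support down by 0.012 m: δ_0 − R_B·δ_{BB} = 0.012, so R_B = (0.039666 − 0.012)/0.000847 = 32.66 kN.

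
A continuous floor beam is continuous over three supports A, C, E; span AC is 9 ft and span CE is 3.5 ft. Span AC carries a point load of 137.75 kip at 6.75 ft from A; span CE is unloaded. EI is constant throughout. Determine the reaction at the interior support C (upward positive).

R_C = 161.4 kip

Release continuity at C by inserting a hinge; the redundant is the internal moment M_C. The primary structure is two simply-supported spans AC and CE.
Rotations at C on the released spans (each span's end-slope, ×1/EI):
  span AC: point load 137.75 at a = 6.75: Pab(L + a)/(6LEI) = 610.2/EI
  relative rotation θ_0 = (610.2 + 0)/EI = 610.2/EI
A unit hogging moment at C produces rotation L₁/(3EI) + L₂/(3EI) = 4.167/EI.
Slope continuity at C: θ_0 = M_C·4.167/EI, so M_C = 610.2/4.167 = 146.4 kip·ft (hogging).
Span AC, ΣM about A with M_C applied at C: R_C^{AC}·9 = 929.8 + 146.4, so R_C^{AC} = 119.6 kip and R_A = 137.8 − 119.6 = 18.17 kip.
Span CE, ΣM about E: R_C^{CE}·3.5 = 0 + 146.4, so R_C^{CE} = 41.84 kip and R_E = 0 − 41.84 = -41.84 kip.
R_C = 119.6 + 41.84 = 161.4 kip.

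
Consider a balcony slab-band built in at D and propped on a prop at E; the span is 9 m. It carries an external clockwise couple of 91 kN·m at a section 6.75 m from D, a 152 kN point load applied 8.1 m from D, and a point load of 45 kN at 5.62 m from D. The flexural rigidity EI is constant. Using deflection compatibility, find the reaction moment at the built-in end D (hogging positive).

Remove the prop at E; the released (primary) structure is a cantilever built in at D.
Downward deflection at the released point E due to the loads:
  clockwise couple 91 at a = 6.75: M₀a(2L − a)/(2EI) = 3455/EI
  point load 152 at a = 8.1: Pa²(3L − a)/(6EI) = 31414/EI
  point load 45 at a = 5.62: Pa²(3L − a)/(6EI) = 5065/EI
  δ_0 = 39934/EI
Tip deflection under a unit load at E: L³/(3EI) = 243/EI.
Compatibility at E: δ_0 − R_E·δ_{EE} = 0, so R_E = 39934/243 = 164.3 kN.
Moment equilibrium about D: M_D = Σ(load moments about D) − R_E·L = 1575 − 164.3×9 = 96.07 kN·m.

M_D = 96.07 kN·m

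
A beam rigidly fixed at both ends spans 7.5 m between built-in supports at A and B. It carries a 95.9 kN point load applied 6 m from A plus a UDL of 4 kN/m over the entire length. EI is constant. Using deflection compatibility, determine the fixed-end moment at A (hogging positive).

Release both end moments; the primary structure is a simply-supported span AB with redundants M_A and M_B.
On the primary (simply-supported) span, the end slopes from the loading are:
  at A: point load 95.9 at a = 6: Pab(L + b)/(6LEI) = 172.6/EI
  at B: point load 95.9 at a = 6: Pab(L + a)/(6LEI) = 258.9/EI
  at A: UDL 4: wL³/(24EI) = 70.31/EI
  at B: UDL 4: wL³/(24EI) = 70.31/EI
  θ_A0 = 242.9/EI,  θ_B0 = 329.2/EI
Flexibility coefficients: a unit moment at one end gives L/(3EI) there and L/(6EI) at the far end, so f₁₁ = f₂₂ = 2.5/EI and f₁₂ = f₂₁ = 1.25/EI.
Compatibility — zero rotation at each built-in end:
  2.5 M_A + 1.25 M_B = 242.9
  1.25 M_A + 2.5 M_B = 329.2
Solving the pair gives M_A = 41.77 kN·m and M_B = 110.8 kN·m (hogging).

M_A = 41.77 kN·m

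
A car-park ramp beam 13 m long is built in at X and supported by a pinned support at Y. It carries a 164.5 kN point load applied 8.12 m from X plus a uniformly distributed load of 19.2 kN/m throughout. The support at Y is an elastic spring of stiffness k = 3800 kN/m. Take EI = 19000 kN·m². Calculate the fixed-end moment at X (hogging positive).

M_X = 765.4 kN·m

Release the roller at Y. Primary structure: cantilever fixed at X.
Primary-structure tip deflection at Y by superposition:
  point load 164.5 at a = 8.12: Pa²(3L − a)/(6EI) = 55822/EI
  UDL 19.2: wL⁴/(8EI) = 68546/EI
  δ_0 = 124368/EI
Tip deflection under a unit load at Y: L³/(3EI) = 732.3/EI.
With EI = 19000 kN·m²: δ_0 = 6.5457 m and δ_{YY} = 0.038544 m/kN.
Compatibility — the spring shortens by R_Y/k under the reaction it provides: δ_0 − R_Y·δ_{YY} = R_Y/k. With 1/k = 0.000263 m/kN, R_Y = δ_0 / (δ_{YY} + 1/k) = 6.5457 / (0.038544 + 0.000263) = 168.7 kN.
Moment equilibrium about X: M_X = Σ(load moments about X) − R_Y·L = 2958 − 168.7×13 = 765.4 kN·m.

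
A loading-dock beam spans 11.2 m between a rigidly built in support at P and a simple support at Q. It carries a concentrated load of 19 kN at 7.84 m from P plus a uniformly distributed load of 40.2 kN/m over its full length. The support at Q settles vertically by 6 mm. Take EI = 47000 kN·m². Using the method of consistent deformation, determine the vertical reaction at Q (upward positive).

R_Q = 178.9 kN

Remove the prop at Q; the released (primary) structure is a cantilever built in at P.
Free-end deflection of the primary structure under the applied loading (downward +):
  point load 19 at a = 7.84: Pa²(3L − a)/(6EI) = 5014/EI
  UDL 40.2: wL⁴/(8EI) = 79069/EI
  δ_0 = 84083/EI
Tip deflection under a unit load at Q: L³/(3EI) = 468.3/EI.
With EI = 47000 kN·m²: δ_0 = 1.789 m and δ_{QQ} = 0.009964 m/kN.
Compatibility — the beam at Q must follow the support down by 0.006 m: δ_0 − R_Q·δ_{QQ} = 0.006, so R_Q = (1.789 − 0.006)/0.009964 = 178.9 kN.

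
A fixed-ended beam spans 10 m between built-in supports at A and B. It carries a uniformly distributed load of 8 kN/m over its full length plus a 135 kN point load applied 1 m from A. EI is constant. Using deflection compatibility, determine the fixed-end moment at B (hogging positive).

M_B = 78.82 kN·m

Take the two fixed-end moments M_A, M_B as redundants; the released structure is the simple span AB.
Simple-span end rotations at A and B under the given loads:
  at A: UDL 8: wL³/(24EI) = 333.3/EI
  at B: UDL 8: wL³/(24EI) = 333.3/EI
  at A: point load 135 at a = 1: Pab(L + b)/(6LEI) = 384.8/EI
  at B: point load 135 at a = 1: Pab(L + a)/(6LEI) = 222.8/EI
  θ_A0 = 718.1/EI,  θ_B0 = 556.1/EI
Flexibility coefficients: a unit moment at one end gives L/(3EI) there and L/(6EI) at the far end, so f₁₁ = f₂₂ = 3.333/EI and f₁₂ = f₂₁ = 1.667/EI.
Compatibility — zero rotation at each built-in end:
  3.333 M_A + 1.667 M_B = 718.1
  1.667 M_A + 3.333 M_B = 556.1
Solving the pair gives M_A = 176 kN·m and M_B = 78.82 kN·m (hogging).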